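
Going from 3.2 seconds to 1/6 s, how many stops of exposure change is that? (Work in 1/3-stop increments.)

3.2 → 2.5 → 2 → 1.6 → 1.3 → 1 → 0.8 → 0.6 → 0.5 → 0.4 → 0.3 → 1/4 → 1/5 → 1/6 — count the steps: 13 third-stops = 4 1/3 stops.

4 1/3 stops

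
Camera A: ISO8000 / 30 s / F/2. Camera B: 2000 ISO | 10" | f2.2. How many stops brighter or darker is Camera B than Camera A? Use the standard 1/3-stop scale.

4 stops darker

Aperture: f/2 → f/2.2 — 1/3 stop stopped down (darker).
Shutter speed: 30 → 25 → 20 → 15 → 13 → 10 — 1 2/3 stops shorter (darker).
ISO: 8000 → 6400 → 5000 → 4000 → 3200 → 2500 → 2000 — 2 stops lower (darker).
Net: −1/3 −1 2/3 −2 = −4 stops.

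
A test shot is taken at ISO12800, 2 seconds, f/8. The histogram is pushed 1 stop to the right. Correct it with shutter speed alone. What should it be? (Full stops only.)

Overexposed by 1 stop → need 1 stop darker.
Shutter speed: 2 → 1.

1 s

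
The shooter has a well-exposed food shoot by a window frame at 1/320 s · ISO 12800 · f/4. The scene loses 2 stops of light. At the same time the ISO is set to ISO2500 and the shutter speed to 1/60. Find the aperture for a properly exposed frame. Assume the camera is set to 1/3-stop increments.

Scene light: 2 stops darker.
ISO: 12800 → 10000 → 8000 → 6400 → 5000 → 4000 → 3200 → 2500 — 2 1/3 stops dropped (darker).
Shutter speed: 1/320 → 1/250 → 1/200 → 1/160 → 1/125 → 1/100 → 1/80 → 1/60 — 2 1/3 stops slower (brighter).
Net so far: 2 stops darker. Aperture: f/4 → f/3.5 → f/3.2 → f/2.8 → f/2.5 → f/2.2 → f/2.

f/2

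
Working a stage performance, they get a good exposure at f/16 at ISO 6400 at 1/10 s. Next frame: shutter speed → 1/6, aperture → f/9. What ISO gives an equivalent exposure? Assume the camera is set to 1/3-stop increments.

Shutter speed: 1/10 → 1/8 → 1/6 — 2/3 stop longer (brighter).
Aperture: f/16 → f/14 → f/13 → f/11 → f/10 → f/9 — 1 2/3 stops wider (brighter).
Net change so far: 2 1/3 stops brighter. Offset with the ISO: 6400 → 5000 → 4000 → 3200 → 2500 → 2000 → 1600 → 1250.

ISO 1250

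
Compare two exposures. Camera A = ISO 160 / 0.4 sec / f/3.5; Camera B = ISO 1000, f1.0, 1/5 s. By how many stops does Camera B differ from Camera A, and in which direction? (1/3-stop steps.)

Aperture: f/3.5 → f/3.2 → f/2.8 → f/2.5 → f/2.2 → f/2 → f/1.8 → f/1.6 → f/1.4 → f/1.2 → f/1.1 → f/1.0 — 3 2/3 stops larger aperture (brighter).
Shutter speed: 0.4 → 0.3 → 1/4 → 1/5 — 1 stop faster (darker).
ISO: 160 → 200 → 250 → 320 → 400 → 500 → 640 → 800 → 1000 — 2 2/3 stops raised (brighter).
Net: +3 2/3 −1 +2 2/3 = +5 1/3 stops.

5 1/3 stops brighter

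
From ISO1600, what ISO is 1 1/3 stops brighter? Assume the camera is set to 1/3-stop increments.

ISO 4000

ISO: 1600 → 2000 → 2500 → 3200 → 4000 — 1 1/3 stops higher (brighter).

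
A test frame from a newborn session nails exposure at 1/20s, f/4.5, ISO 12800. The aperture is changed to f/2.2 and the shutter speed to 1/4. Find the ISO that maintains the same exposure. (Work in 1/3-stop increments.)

ISO 640

Aperture: f/4.5 → f/4 → f/3.5 → f/3.2 → f/2.8 → f/2.5 → f/2.2 — 2 stops opened up (brighter).
Shutter speed: 1/20 → 1/15 → 1/13 → 1/10 → 1/8 → 1/6 → 1/5 → 1/4 — 2 1/3 stops longer (brighter).
Net change so far: 4 1/3 stops brighter. Offset with the ISO: 12800 → 10000 → 8000 → 6400 → 5000 → 4000 → 3200 → 2500 → 2000 → 1600 → 1250 → 1000 → 800 → 640.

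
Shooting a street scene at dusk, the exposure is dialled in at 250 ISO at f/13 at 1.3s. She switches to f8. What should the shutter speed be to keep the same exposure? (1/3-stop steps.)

Aperture: f/13 → f/11 → f/10 → f/9 → f/8 — 1 1/3 stops wider (brighter).
Need 1 1/3 stops darker from the shutter speed: 1.3 → 1 → 0.8 → 0.6 → 0.5.

0.5 s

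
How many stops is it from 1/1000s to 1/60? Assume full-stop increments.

1/1000 → 1/500 → 1/250 → 1/125 → 1/60 — count the steps: 4 stops.

4 stops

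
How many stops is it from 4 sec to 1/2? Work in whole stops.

4 → 2 → 1 → 1/2 — count the steps: 3 stops.

3 stops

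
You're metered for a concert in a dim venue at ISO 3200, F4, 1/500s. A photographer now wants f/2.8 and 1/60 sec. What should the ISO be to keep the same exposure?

Aperture: f/4 → f/2.8 — 1 stop wider (brighter).
Shutter speed: 1/500 → 1/250 → 1/125 → 1/60 — 3 stops longer (brighter).
Net change so far: 4 stops brighter. Offset with the ISO: 3200 → 1600 → 800 → 400 → 200.

ISO 200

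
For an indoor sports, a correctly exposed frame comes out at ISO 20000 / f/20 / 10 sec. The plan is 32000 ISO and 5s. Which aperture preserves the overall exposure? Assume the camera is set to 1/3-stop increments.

f/18

ISO: 20000 → 25600 → 32000 — 2/3 stop higher (brighter).
Shutter speed: 10 → 8 → 6 → 5 — 1 stop shorter (darker).
Net change so far: 1/3 stop darker. Offset with the aperture: f/20 → f/18.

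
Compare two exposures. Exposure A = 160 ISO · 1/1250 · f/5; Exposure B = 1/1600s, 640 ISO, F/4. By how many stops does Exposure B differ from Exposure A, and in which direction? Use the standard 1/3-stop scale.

2 1/3 stops brighter

Aperture: f/5 → f/4.5 → f/4 — 2/3 stop opened up (brighter).
Shutter speed: 1/1250 → 1/1600 — 1/3 stop faster (darker).
ISO: 160 → 200 → 250 → 320 → 400 → 500 → 640 — 2 stops raised (brighter).
Net: +2/3 −1/3 +2 = +2 1/3 stops.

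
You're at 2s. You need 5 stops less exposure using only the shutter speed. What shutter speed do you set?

1/15s

Shutter speed: 2 → 1 → 1/2 → 1/4 → 1/8 → 1/15 — 5 stops faster (darker).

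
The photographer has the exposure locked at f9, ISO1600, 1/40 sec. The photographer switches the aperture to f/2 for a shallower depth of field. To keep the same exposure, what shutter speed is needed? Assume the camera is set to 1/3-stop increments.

1/800s

Aperture: f/9 → f/8 → f/7.1 → f/6.3 → f/5.6 → f/5 → f/4.5 → f/4 → f/3.5 → f/3.2 → f/2.8 → f/2.5 → f/2.2 → f/2 — 4 1/3 stops opened up (brighter).
Need 4 1/3 stops darker from the shutter speed: 1/40 → 1/50 → 1/60 → 1/80 → 1/100 → 1/125 → 1/160 → 1/200 → 1/250 → 1/320 → 1/400 → 1/500 → 1/640 → 1/800.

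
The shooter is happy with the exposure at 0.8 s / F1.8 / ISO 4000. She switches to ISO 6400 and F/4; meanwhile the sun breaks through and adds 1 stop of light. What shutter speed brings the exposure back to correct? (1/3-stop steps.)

Scene light: 1 stop brighter.
ISO: 4000 → 5000 → 6400 — 2/3 stop raised (brighter).
Aperture: f/1.8 → f/2 → f/2.2 → f/2.5 → f/2.8 → f/3.2 → f/3.5 → f/4 — 2 1/3 stops narrower (darker).
Net so far: 2/3 stop darker. Shutter speed: 0.8 → 1 → 1.3.

1.3 s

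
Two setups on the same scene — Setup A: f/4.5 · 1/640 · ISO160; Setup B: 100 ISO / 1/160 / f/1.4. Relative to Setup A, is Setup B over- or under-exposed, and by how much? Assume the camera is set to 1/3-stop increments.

4 2/3 stops brighter

Aperture: f/4.5 → f/4 → f/3.5 → f/3.2 → f/2.8 → f/2.5 → f/2.2 → f/2 → f/1.8 → f/1.6 → f/1.4 — 3 1/3 stops opened up (brighter).
Shutter speed: 1/640 → 1/500 → 1/400 → 1/320 → 1/250 → 1/200 → 1/160 — 2 stops slower (brighter).
ISO: 160 → 125 → 100 — 2/3 stop lower (darker).
Net: +3 1/3 +2 −2/3 = +4 2/3 stops.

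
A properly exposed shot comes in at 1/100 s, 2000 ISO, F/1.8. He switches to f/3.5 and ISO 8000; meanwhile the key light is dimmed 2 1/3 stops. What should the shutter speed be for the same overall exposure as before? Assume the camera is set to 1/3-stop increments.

1/20s

Scene light: 2 1/3 stops darker.
Aperture: f/1.8 → f/2 → f/2.2 → f/2.5 → f/2.8 → f/3.2 → f/3.5 — 2 stops narrower (darker).
ISO: 2000 → 2500 → 3200 → 4000 → 5000 → 6400 → 8000 — 2 stops raised (brighter).
Net so far: 2 1/3 stops darker. Shutter speed: 1/100 → 1/80 → 1/60 → 1/50 → 1/40 → 1/30 → 1/25 → 1/20.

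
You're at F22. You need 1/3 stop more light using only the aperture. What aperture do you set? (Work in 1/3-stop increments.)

Aperture: f/22 → f/20 — 1/3 stop wider (brighter).

f/20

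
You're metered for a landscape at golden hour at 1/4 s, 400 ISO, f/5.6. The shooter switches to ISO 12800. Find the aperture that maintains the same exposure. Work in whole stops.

f/32

ISO: 400 → 800 → 1600 → 3200 → 6400 → 12800 — 5 stops higher (brighter).
Need 5 stops darker from the aperture: f/5.6 → f/8 → f/11 → f/16 → f/22 → f/32.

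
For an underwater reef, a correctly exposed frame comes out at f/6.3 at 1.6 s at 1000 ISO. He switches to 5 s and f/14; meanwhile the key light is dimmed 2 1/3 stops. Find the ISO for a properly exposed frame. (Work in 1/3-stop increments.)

Scene light: 2 1/3 stops darker.
Shutter speed: 1.6 → 2 → 2.5 → 3.2 → 4 → 5 — 1 2/3 stops slower (brighter).
Aperture: f/6.3 → f/7.1 → f/8 → f/9 → f/10 → f/11 → f/13 → f/14 — 2 1/3 stops stopped down (darker).
Net so far: 3 stops darker. ISO: 1000 → 1250 → 1600 → 2000 → 2500 → 3200 → 4000 → 5000 → 6400 → 8000.

ISO 8000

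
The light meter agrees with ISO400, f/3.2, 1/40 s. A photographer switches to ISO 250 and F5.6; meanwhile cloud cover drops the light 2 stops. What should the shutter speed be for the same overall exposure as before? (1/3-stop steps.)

0.5 s

Scene light: 2 stops darker.
ISO: 400 → 320 → 250 — 2/3 stop dropped (darker).
Aperture: f/3.2 → f/3.5 → f/4 → f/4.5 → f/5 → f/5.6 — 1 2/3 stops smaller aperture (darker).
Net so far: 4 1/3 stops darker. Shutter speed: 1/40 → 1/30 → 1/25 → 1/20 → 1/15 → 1/13 → 1/10 → 1/8 → 1/6 → 1/5 → 1/4 → 0.3 → 0.4 → 0.5.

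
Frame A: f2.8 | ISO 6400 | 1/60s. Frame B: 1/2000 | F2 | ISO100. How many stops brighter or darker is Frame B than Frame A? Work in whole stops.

Aperture: f/2.8 → f/2 — 1 stop larger aperture (brighter).
Shutter speed: 1/60 → 1/125 → 1/250 → 1/500 → 1/1000 → 1/2000 — 5 stops shorter (darker).
ISO: 6400 → 3200 → 1600 → 800 → 400 → 200 → 100 — 6 stops dropped (darker).
Net: +1 −5 −6 = −10 stops.

10 stops darker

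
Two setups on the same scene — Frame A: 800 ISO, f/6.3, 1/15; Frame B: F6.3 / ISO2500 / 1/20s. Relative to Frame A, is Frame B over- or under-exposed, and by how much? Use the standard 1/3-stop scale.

Aperture: unchanged.
Shutter speed: 1/15 → 1/20 — 1/3 stop shorter (darker).
ISO: 800 → 1000 → 1250 → 1600 → 2000 → 2500 — 1 2/3 stops higher (brighter).
Net: −1/3 +1 2/3 = +1 1/3 stops.

1 1/3 stops brighter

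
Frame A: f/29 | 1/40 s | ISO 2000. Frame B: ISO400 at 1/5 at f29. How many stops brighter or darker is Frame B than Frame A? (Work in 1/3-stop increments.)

Aperture: unchanged.
Shutter speed: 1/40 → 1/30 → 1/25 → 1/20 → 1/15 → 1/13 → 1/10 → 1/8 → 1/6 → 1/5 — 3 stops slower (brighter).
ISO: 2000 → 1600 → 1250 → 1000 → 800 → 640 → 500 → 400 — 2 1/3 stops lower (darker).
Net: +3 −2 1/3 = +2/3 stops.

2/3 stop brighter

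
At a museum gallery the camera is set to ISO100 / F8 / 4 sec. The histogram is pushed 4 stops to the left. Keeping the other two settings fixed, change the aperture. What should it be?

f/2

Underexposed by 4 stops → need 4 stops brighter.
Aperture: f/8 → f/5.6 → f/4 → f/2.8 → f/2.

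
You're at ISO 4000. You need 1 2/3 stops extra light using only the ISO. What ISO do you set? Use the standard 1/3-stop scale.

ISO: 4000 → 5000 → 6400 → 8000 → 10000 → 12800 — 1 2/3 stops higher (brighter).

ISO 12800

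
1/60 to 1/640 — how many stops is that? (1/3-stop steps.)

3 1/3 stops

1/60 → 1/80 → 1/100 → 1/125 → 1/160 → 1/200 → 1/250 → 1/320 → 1/400 → 1/500 → 1/640 — count the steps: 10 third-stops = 3 1/3 stops.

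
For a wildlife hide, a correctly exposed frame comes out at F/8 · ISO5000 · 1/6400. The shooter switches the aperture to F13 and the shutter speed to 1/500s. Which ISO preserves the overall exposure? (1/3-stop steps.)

ISO 1000

Aperture: f/8 → f/9 → f/10 → f/11 → f/13 — 1 1/3 stops stopped down (darker).
Shutter speed: 1/6400 → 1/5000 → 1/4000 → 1/3200 → 1/2500 → 1/2000 → 1/1600 → 1/1250 → 1/1000 → 1/800 → 1/640 → 1/500 — 3 2/3 stops slower (brighter).
Net change so far: 2 1/3 stops brighter. Offset with the ISO: 5000 → 4000 → 3200 → 2500 → 2000 → 1600 → 1250 → 1000.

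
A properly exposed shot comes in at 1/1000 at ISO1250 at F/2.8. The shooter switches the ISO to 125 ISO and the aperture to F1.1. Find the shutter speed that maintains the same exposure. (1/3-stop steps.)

1/640s

ISO: 1250 → 1000 → 800 → 640 → 500 → 400 → 320 → 250 → 200 → 160 → 125 — 3 1/3 stops lower (darker).
Aperture: f/2.8 → f/2.5 → f/2.2 → f/2 → f/1.8 → f/1.6 → f/1.4 → f/1.2 → f/1.1 — 2 2/3 stops wider (brighter).
Net change so far: 2/3 stop darker. Offset with the shutter speed: 1/1000 → 1/800 → 1/640.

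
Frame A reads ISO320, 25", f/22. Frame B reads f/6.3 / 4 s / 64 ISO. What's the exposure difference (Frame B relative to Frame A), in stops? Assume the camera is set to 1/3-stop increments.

1 1/3 stops darker

Aperture: f/22 → f/20 → f/18 → f/16 → f/14 → f/13 → f/11 → f/10 → f/9 → f/8 → f/7.1 → f/6.3 — 3 2/3 stops larger aperture (brighter).
Shutter speed: 25 → 20 → 15 → 13 → 10 → 8 → 6 → 5 → 4 — 2 2/3 stops shorter (darker).
ISO: 320 → 250 → 200 → 160 → 125 → 100 → 80 → 64 — 2 1/3 stops dropped (darker).
Net: +3 2/3 −2 2/3 −2 1/3 = −1 1/3 stops.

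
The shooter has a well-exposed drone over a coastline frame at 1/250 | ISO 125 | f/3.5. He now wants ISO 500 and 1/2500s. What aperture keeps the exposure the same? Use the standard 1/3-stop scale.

f/2.2

ISO: 125 → 160 → 200 → 250 → 320 → 400 → 500 — 2 stops higher (brighter).
Shutter speed: 1/250 → 1/320 → 1/400 → 1/500 → 1/640 → 1/800 → 1/1000 → 1/1250 → 1/1600 → 1/2000 → 1/2500 — 3 1/3 stops faster (darker).
Net change so far: 1 1/3 stops darker. Offset with the aperture: f/3.5 → f/3.2 → f/2.8 → f/2.5 → f/2.2.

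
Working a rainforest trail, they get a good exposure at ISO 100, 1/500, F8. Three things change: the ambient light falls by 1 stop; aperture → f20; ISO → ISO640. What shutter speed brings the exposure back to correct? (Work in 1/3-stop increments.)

1/250s

Scene light: 1 stop darker.
Aperture: f/8 → f/9 → f/10 → f/11 → f/13 → f/14 → f/16 → f/18 → f/20 — 2 2/3 stops smaller aperture (darker).
ISO: 100 → 125 → 160 → 200 → 250 → 320 → 400 → 500 → 640 — 2 2/3 stops raised (brighter).
Net so far: 1 stop darker. Shutter speed: 1/500 → 1/400 → 1/320 → 1/250.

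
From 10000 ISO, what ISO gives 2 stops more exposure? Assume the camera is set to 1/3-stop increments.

ISO 40000

ISO: 10000 → 12800 → 16000 → 20000 → 25600 → 32000 → 40000 — 2 stops raised (brighter).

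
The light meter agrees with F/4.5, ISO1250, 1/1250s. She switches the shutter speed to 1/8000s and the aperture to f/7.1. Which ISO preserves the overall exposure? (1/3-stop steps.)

Shutter speed: 1/1250 → 1/1600 → 1/2000 → 1/2500 → 1/3200 → 1/4000 → 1/5000 → 1/6400 → 1/8000 — 2 2/3 stops faster (darker).
Aperture: f/4.5 → f/5 → f/5.6 → f/6.3 → f/7.1 — 1 1/3 stops smaller aperture (darker).
Net change so far: 4 stops darker. Offset with the ISO: 1250 → 1600 → 2000 → 2500 → 3200 → 4000 → 5000 → 6400 → 8000 → 10000 → 12800 → 16000 → 20000.

ISO 20000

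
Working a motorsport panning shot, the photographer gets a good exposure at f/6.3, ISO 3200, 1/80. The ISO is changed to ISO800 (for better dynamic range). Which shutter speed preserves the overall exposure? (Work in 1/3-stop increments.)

ISO: 3200 → 2500 → 2000 → 1600 → 1250 → 1000 → 800 — 2 stops dropped (darker).
Need 2 stops brighter from the shutter speed: 1/80 → 1/60 → 1/50 → 1/40 → 1/30 → 1/25 → 1/20.

1/20s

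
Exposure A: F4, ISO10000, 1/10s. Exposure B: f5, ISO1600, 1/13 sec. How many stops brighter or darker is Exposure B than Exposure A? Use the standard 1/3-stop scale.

Aperture: f/4 → f/4.5 → f/5 — 2/3 stop stopped down (darker).
Shutter speed: 1/10 → 1/13 — 1/3 stop shorter (darker).
ISO: 10000 → 8000 → 6400 → 5000 → 4000 → 3200 → 2500 → 2000 → 1600 — 2 2/3 stops lower (darker).
Net: −2/3 −1/3 −2 2/3 = −3 2/3 stops.

3 2/3 stops darker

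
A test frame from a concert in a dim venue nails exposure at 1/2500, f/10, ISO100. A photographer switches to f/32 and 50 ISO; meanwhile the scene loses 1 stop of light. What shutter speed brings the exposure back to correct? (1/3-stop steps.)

Scene light: 1 stop darker.
Aperture: f/10 → f/11 → f/13 → f/14 → f/16 → f/18 → f/20 → f/22 → f/25 → f/29 → f/32 — 3 1/3 stops stopped down (darker).
ISO: 100 → 80 → 64 → 50 — 1 stop dropped (darker).
Net so far: 5 1/3 stops darker. Shutter speed: 1/2500 → 1/2000 → 1/1600 → 1/1250 → 1/1000 → 1/800 → 1/640 → 1/500 → 1/400 → 1/320 → 1/250 → 1/200 → 1/160 → 1/125 → 1/100 → 1/80 → 1/60.

1/60s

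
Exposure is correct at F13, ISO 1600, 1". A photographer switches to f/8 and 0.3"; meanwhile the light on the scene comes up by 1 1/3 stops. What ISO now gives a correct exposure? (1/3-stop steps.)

Scene light: 1 1/3 stops brighter.
Aperture: f/13 → f/11 → f/10 → f/9 → f/8 — 1 1/3 stops wider (brighter).
Shutter speed: 1 → 0.8 → 0.6 → 0.5 → 0.4 → 0.3 — 1 2/3 stops shorter (darker).
Net so far: 1 stop brighter. ISO: 1600 → 1250 → 1000 → 800.

ISO 800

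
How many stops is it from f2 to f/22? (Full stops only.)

f/2 → f/2.8 → f/4 → f/5.6 → f/8 → f/11 → f/16 → f/22 — count the steps: 7 stops.

7 stops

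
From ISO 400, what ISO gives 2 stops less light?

ISO 100

ISO: 400 → 200 → 100 — 2 stops lower (darker).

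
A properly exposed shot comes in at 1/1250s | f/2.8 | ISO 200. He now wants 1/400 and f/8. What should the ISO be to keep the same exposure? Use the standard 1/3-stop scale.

Shutter speed: 1/1250 → 1/1000 → 1/800 → 1/640 → 1/500 → 1/400 — 1 2/3 stops slower (brighter).
Aperture: f/2.8 → f/3.2 → f/3.5 → f/4 → f/4.5 → f/5 → f/5.6 → f/6.3 → f/7.1 → f/8 — 3 stops stopped down (darker).
Net change so far: 1 1/3 stops darker. Offset with the ISO: 200 → 250 → 320 → 400 → 500.

ISO 500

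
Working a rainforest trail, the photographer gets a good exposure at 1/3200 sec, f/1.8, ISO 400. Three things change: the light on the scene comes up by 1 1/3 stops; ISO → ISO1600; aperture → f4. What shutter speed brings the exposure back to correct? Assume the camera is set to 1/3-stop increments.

1/6400s

Scene light: 1 1/3 stops brighter.
ISO: 400 → 500 → 640 → 800 → 1000 → 1250 → 1600 — 2 stops higher (brighter).
Aperture: f/1.8 → f/2 → f/2.2 → f/2.5 → f/2.8 → f/3.2 → f/3.5 → f/4 — 2 1/3 stops stopped down (darker).
Net so far: 1 stop brighter. Shutter speed: 1/3200 → 1/4000 → 1/5000 → 1/6400.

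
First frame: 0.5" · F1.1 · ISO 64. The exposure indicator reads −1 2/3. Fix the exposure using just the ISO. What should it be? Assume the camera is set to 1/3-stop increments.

ISO 200

Underexposed by 1 2/3 stops → need 1 2/3 stops brighter.
ISO: 64 → 80 → 100 → 125 → 160 → 200.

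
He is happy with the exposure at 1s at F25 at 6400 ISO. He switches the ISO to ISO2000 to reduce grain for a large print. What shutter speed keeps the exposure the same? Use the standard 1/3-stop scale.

ISO: 6400 → 5000 → 4000 → 3200 → 2500 → 2000 — 1 2/3 stops dropped (darker).
Need 1 2/3 stops brighter from the shutter speed: 1 → 1.3 → 1.6 → 2 → 2.5 → 3.2.

3.2 s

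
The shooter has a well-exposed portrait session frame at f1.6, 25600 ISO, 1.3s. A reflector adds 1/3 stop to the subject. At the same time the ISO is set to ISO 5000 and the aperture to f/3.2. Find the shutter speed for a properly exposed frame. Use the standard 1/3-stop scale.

20 s

Scene light: 1/3 stop brighter.
ISO: 25600 → 20000 → 16000 → 12800 → 10000 → 8000 → 6400 → 5000 — 2 1/3 stops lower (darker).
Aperture: f/1.6 → f/1.8 → f/2 → f/2.2 → f/2.5 → f/2.8 → f/3.2 — 2 stops narrower (darker).
Net so far: 4 stops darker. Shutter speed: 1.3 → 1.6 → 2 → 2.5 → 3.2 → 4 → 5 → 6 → 8 → 10 → 13 → 15 → 20.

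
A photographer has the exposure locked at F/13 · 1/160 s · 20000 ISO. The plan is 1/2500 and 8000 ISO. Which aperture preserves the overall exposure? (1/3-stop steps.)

f/2

Shutter speed: 1/160 → 1/200 → 1/250 → 1/320 → 1/400 → 1/500 → 1/640 → 1/800 → 1/1000 → 1/1250 → 1/1600 → 1/2000 → 1/2500 — 4 stops shorter (darker).
ISO: 20000 → 16000 → 12800 → 10000 → 8000 — 1 1/3 stops lower (darker).
Net change so far: 5 1/3 stops darker. Offset with the aperture: f/13 → f/11 → f/10 → f/9 → f/8 → f/7.1 → f/6.3 → f/5.6 → f/5 → f/4.5 → f/4 → f/3.5 → f/3.2 → f/2.8 → f/2.5 → f/2.2 → f/2.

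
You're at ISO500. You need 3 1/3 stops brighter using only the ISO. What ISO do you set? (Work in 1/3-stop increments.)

ISO 5000

ISO: 500 → 640 → 800 → 1000 → 1250 → 1600 → 2000 → 2500 → 3200 → 4000 → 5000 — 3 1/3 stops raised (brighter).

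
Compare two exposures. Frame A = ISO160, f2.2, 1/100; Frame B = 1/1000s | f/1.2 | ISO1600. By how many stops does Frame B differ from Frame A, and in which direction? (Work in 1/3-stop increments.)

1 2/3 stops brighter

Aperture: f/2.2 → f/2 → f/1.8 → f/1.6 → f/1.4 → f/1.2 — 1 2/3 stops wider (brighter).
Shutter speed: 1/100 → 1/125 → 1/160 → 1/200 → 1/250 → 1/320 → 1/400 → 1/500 → 1/640 → 1/800 → 1/1000 — 3 1/3 stops shorter (darker).
ISO: 160 → 200 → 250 → 320 → 400 → 500 → 640 → 800 → 1000 → 1250 → 1600 — 3 1/3 stops raised (brighter).
Net: +1 2/3 −3 1/3 +3 1/3 = +1 2/3 stops.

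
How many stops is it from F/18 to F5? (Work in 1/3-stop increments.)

3 2/3 stops

f/18 → f/16 → f/14 → f/13 → f/11 → f/10 → f/9 → f/8 → f/7.1 → f/6.3 → f/5.6 → f/5 — count the steps: 11 third-stops = 3 2/3 stops.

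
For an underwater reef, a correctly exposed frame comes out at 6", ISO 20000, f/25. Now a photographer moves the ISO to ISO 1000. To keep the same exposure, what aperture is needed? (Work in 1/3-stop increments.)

f/5.6

ISO: 20000 → 16000 → 12800 → 10000 → 8000 → 6400 → 5000 → 4000 → 3200 → 2500 → 2000 → 1600 → 1250 → 1000 — 4 1/3 stops lower (darker).
Need 4 1/3 stops brighter from the aperture: f/25 → f/22 → f/20 → f/18 → f/16 → f/14 → f/13 → f/11 → f/10 → f/9 → f/8 → f/7.1 → f/6.3 → f/5.6.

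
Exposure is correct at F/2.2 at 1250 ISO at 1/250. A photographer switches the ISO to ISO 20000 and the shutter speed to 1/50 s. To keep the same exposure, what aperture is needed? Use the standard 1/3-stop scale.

ISO: 1250 → 1600 → 2000 → 2500 → 3200 → 4000 → 5000 → 6400 → 8000 → 10000 → 12800 → 16000 → 20000 — 4 stops higher (brighter).
Shutter speed: 1/250 → 1/200 → 1/160 → 1/125 → 1/100 → 1/80 → 1/60 → 1/50 — 2 1/3 stops slower (brighter).
Net change so far: 6 1/3 stops brighter. Offset with the aperture: f/2.2 → f/2.5 → f/2.8 → f/3.2 → f/3.5 → f/4 → f/4.5 → f/5 → f/5.6 → f/6.3 → f/7.1 → f/8 → f/9 → f/10 → f/11 → f/13 → f/14 → f/16 → f/18 → f/20.

f/20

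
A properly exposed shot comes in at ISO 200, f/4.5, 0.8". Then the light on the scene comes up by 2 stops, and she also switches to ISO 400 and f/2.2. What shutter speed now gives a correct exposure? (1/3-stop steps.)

1/40s

Scene light: 2 stops brighter.
ISO: 200 → 250 → 320 → 400 — 1 stop raised (brighter).
Aperture: f/4.5 → f/4 → f/3.5 → f/3.2 → f/2.8 → f/2.5 → f/2.2 — 2 stops larger aperture (brighter).
Net so far: 5 stops brighter. Shutter speed: 0.8 → 0.6 → 0.5 → 0.4 → 0.3 → 1/4 → 1/5 → 1/6 → 1/8 → 1/10 → 1/13 → 1/15 → 1/20 → 1/25 → 1/30 → 1/40.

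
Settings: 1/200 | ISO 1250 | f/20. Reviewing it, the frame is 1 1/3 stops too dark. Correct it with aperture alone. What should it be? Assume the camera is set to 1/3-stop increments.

f/13

Underexposed by 1 1/3 stops → need 1 1/3 stops brighter.
Aperture: f/20 → f/18 → f/16 → f/14 → f/13.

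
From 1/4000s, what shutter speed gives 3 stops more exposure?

Shutter speed: 1/4000 → 1/2000 → 1/1000 → 1/500 — 3 stops longer (brighter).

1/500s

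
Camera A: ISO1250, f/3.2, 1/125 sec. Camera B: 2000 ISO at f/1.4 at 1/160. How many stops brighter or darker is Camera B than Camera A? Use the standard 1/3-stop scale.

Aperture: f/3.2 → f/2.8 → f/2.5 → f/2.2 → f/2 → f/1.8 → f/1.6 → f/1.4 — 2 1/3 stops larger aperture (brighter).
Shutter speed: 1/125 → 1/160 — 1/3 stop faster (darker).
ISO: 1250 → 1600 → 2000 — 2/3 stop higher (brighter).
Net: +2 1/3 −1/3 +2/3 = +2 2/3 stops.

2 2/3 stops brighter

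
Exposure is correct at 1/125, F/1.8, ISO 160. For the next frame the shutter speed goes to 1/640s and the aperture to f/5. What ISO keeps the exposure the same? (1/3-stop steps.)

Shutter speed: 1/125 → 1/160 → 1/200 → 1/250 → 1/320 → 1/400 → 1/500 → 1/640 — 2 1/3 stops shorter (darker).
Aperture: f/1.8 → f/2 → f/2.2 → f/2.5 → f/2.8 → f/3.2 → f/3.5 → f/4 → f/4.5 → f/5 — 3 stops stopped down (darker).
Net change so far: 5 1/3 stops darker. Offset with the ISO: 160 → 200 → 250 → 320 → 400 → 500 → 640 → 800 → 1000 → 1250 → 1600 → 2000 → 2500 → 3200 → 4000 → 5000 → 6400.

ISO 6400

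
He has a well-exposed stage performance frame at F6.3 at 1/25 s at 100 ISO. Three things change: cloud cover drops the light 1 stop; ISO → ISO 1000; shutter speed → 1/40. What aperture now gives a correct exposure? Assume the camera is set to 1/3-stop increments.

f/11

Scene light: 1 stop darker.
ISO: 100 → 125 → 160 → 200 → 250 → 320 → 400 → 500 → 640 → 800 → 1000 — 3 1/3 stops higher (brighter).
Shutter speed: 1/25 → 1/30 → 1/40 — 2/3 stop faster (darker).
Net so far: 1 2/3 stops brighter. Aperture: f/6.3 → f/7.1 → f/8 → f/9 → f/10 → f/11.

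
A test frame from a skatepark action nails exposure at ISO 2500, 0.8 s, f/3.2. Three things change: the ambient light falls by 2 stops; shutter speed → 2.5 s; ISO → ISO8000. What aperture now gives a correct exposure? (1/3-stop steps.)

Scene light: 2 stops darker.
Shutter speed: 0.8 → 1 → 1.3 → 1.6 → 2 → 2.5 — 1 2/3 stops longer (brighter).
ISO: 2500 → 3200 → 4000 → 5000 → 6400 → 8000 — 1 2/3 stops higher (brighter).
Net so far: 1 1/3 stops brighter. Aperture: f/3.2 → f/3.5 → f/4 → f/4.5 → f/5.

f/5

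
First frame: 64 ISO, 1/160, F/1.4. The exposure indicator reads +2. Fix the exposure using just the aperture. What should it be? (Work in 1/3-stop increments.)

Overexposed by 2 stops → need 2 stops darker.
Aperture: f/1.4 → f/1.6 → f/1.8 → f/2 → f/2.2 → f/2.5 → f/2.8.

f/2.8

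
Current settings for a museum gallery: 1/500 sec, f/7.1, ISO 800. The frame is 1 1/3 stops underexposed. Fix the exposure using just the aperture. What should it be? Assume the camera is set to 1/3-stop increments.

f/4.5

Underexposed by 1 1/3 stops → need 1 1/3 stops brighter.
Aperture: f/7.1 → f/6.3 → f/5.6 → f/5 → f/4.5.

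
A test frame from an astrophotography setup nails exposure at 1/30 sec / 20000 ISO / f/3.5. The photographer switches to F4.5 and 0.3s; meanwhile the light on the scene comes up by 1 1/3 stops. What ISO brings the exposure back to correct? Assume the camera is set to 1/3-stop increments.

Scene light: 1 1/3 stops brighter.
Aperture: f/3.5 → f/4 → f/4.5 — 2/3 stop stopped down (darker).
Shutter speed: 1/30 → 1/25 → 1/20 → 1/15 → 1/13 → 1/10 → 1/8 → 1/6 → 1/5 → 1/4 → 0.3 — 3 1/3 stops longer (brighter).
Net so far: 4 stops brighter. ISO: 20000 → 16000 → 12800 → 10000 → 8000 → 6400 → 5000 → 4000 → 3200 → 2500 → 2000 → 1600 → 1250.

ISO 1250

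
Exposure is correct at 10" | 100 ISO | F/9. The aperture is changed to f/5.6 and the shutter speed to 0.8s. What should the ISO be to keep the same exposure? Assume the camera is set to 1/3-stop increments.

ISO 500

Aperture: f/9 → f/8 → f/7.1 → f/6.3 → f/5.6 — 1 1/3 stops wider (brighter).
Shutter speed: 10 → 8 → 6 → 5 → 4 → 3.2 → 2.5 → 2 → 1.6 → 1.3 → 1 → 0.8 — 3 2/3 stops faster (darker).
Net change so far: 2 1/3 stops darker. Offset with the ISO: 100 → 125 → 160 → 200 → 250 → 320 → 400 → 500.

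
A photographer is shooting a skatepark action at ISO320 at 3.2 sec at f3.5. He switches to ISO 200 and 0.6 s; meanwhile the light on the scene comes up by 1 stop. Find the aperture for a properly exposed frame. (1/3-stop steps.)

Scene light: 1 stop brighter.
ISO: 320 → 250 → 200 — 2/3 stop dropped (darker).
Shutter speed: 3.2 → 2.5 → 2 → 1.6 → 1.3 → 1 → 0.8 → 0.6 — 2 1/3 stops faster (darker).
Net so far: 2 stops darker. Aperture: f/3.5 → f/3.2 → f/2.8 → f/2.5 → f/2.2 → f/2 → f/1.8.

f/1.8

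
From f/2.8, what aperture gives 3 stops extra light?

Aperture: f/2.8 → f/2 → f/1.4 → f/1.0 — 3 stops larger aperture (brighter).

f/1.0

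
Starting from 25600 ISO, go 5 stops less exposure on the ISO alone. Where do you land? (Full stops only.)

ISO: 25600 → 12800 → 6400 → 3200 → 1600 → 800 — 5 stops lower (darker).

ISO 800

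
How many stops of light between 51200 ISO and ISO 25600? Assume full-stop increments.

51200 → 25600 — count the steps: 1 stop.

1 stop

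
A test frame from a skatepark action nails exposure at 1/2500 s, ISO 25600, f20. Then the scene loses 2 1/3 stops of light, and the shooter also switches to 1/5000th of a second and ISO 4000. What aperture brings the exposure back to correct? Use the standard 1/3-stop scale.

f/2.5

Scene light: 2 1/3 stops darker.
Shutter speed: 1/2500 → 1/3200 → 1/4000 → 1/5000 — 1 stop shorter (darker).
ISO: 25600 → 20000 → 16000 → 12800 → 10000 → 8000 → 6400 → 5000 → 4000 — 2 2/3 stops lower (darker).
Net so far: 6 stops darker. Aperture: f/20 → f/18 → f/16 → f/14 → f/13 → f/11 → f/10 → f/9 → f/8 → f/7.1 → f/6.3 → f/5.6 → f/5 → f/4.5 → f/4 → f/3.5 → f/3.2 → f/2.8 → f/2.5.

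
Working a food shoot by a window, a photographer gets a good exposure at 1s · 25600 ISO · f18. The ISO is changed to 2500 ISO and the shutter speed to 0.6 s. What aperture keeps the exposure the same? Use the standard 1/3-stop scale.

ISO: 25600 → 20000 → 16000 → 12800 → 10000 → 8000 → 6400 → 5000 → 4000 → 3200 → 2500 — 3 1/3 stops dropped (darker).
Shutter speed: 1 → 0.8 → 0.6 — 2/3 stop shorter (darker).
Net change so far: 4 stops darker. Offset with the aperture: f/18 → f/16 → f/14 → f/13 → f/11 → f/10 → f/9 → f/8 → f/7.1 → f/6.3 → f/5.6 → f/5 → f/4.5.

f/4.5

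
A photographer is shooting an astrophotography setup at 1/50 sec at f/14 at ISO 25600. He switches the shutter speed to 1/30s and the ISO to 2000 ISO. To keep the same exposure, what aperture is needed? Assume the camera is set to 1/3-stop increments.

f/5

Shutter speed: 1/50 → 1/40 → 1/30 — 2/3 stop slower (brighter).
ISO: 25600 → 20000 → 16000 → 12800 → 10000 → 8000 → 6400 → 5000 → 4000 → 3200 → 2500 → 2000 — 3 2/3 stops lower (darker).
Net change so far: 3 stops darker. Offset with the aperture: f/14 → f/13 → f/11 → f/10 → f/9 → f/8 → f/7.1 → f/6.3 → f/5.6 → f/5.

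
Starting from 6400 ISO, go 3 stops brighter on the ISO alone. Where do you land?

ISO 51200

ISO: 6400 → 12800 → 25600 → 51200 — 3 stops higher (brighter).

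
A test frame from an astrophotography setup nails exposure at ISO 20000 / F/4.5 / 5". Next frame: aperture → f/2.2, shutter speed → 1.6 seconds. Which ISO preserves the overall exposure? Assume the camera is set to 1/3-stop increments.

ISO 16000

Aperture: f/4.5 → f/4 → f/3.5 → f/3.2 → f/2.8 → f/2.5 → f/2.2 — 2 stops wider (brighter).
Shutter speed: 5 → 4 → 3.2 → 2.5 → 2 → 1.6 — 1 2/3 stops shorter (darker).
Net change so far: 1/3 stop brighter. Offset with the ISO: 20000 → 16000.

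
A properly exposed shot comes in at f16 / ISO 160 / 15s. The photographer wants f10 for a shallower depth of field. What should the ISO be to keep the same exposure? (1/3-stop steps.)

ISO 64

Aperture: f/16 → f/14 → f/13 → f/11 → f/10 — 1 1/3 stops larger aperture (brighter).
Need 1 1/3 stops darker from the ISO: 160 → 125 → 100 → 80 → 64.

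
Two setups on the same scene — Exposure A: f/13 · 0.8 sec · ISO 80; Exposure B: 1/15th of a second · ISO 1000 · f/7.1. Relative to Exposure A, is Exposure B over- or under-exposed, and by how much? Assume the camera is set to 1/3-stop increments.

Aperture: f/13 → f/11 → f/10 → f/9 → f/8 → f/7.1 — 1 2/3 stops wider (brighter).
Shutter speed: 0.8 → 0.6 → 0.5 → 0.4 → 0.3 → 1/4 → 1/5 → 1/6 → 1/8 → 1/10 → 1/13 → 1/15 — 3 2/3 stops shorter (darker).
ISO: 80 → 100 → 125 → 160 → 200 → 250 → 320 → 400 → 500 → 640 → 800 → 1000 — 3 2/3 stops raised (brighter).
Net: +1 2/3 −3 2/3 +3 2/3 = +1 2/3 stops.

1 2/3 stops brighter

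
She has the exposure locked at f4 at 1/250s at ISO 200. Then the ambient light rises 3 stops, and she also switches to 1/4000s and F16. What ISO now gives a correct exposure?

ISO 6400

Scene light: 3 stops brighter.
Shutter speed: 1/250 → 1/500 → 1/1000 → 1/2000 → 1/4000 — 4 stops shorter (darker).
Aperture: f/4 → f/5.6 → f/8 → f/11 → f/16 — 4 stops stopped down (darker).
Net so far: 5 stops darker. ISO: 200 → 400 → 800 → 1600 → 3200 → 6400.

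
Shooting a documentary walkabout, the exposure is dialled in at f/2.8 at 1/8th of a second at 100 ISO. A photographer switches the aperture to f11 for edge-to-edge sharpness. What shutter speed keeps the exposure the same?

Aperture: f/2.8 → f/4 → f/5.6 → f/8 → f/11 — 4 stops smaller aperture (darker).
Need 4 stops brighter from the shutter speed: 1/8 → 1/4 → 1/2 → 1 → 2.

2 s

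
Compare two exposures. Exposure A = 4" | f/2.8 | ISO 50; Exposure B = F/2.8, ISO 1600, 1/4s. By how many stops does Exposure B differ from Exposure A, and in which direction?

1 stop brighter

Aperture: unchanged.
Shutter speed: 4 → 2 → 1 → 1/2 → 1/4 — 4 stops faster (darker).
ISO: 50 → 100 → 200 → 400 → 800 → 1600 — 5 stops higher (brighter).
Net: −4 +5 = +1 stop.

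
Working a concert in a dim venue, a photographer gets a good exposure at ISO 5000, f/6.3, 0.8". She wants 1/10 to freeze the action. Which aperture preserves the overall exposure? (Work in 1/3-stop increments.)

Shutter speed: 0.8 → 0.6 → 0.5 → 0.4 → 0.3 → 1/4 → 1/5 → 1/6 → 1/8 → 1/10 — 3 stops shorter (darker).
Need 3 stops brighter from the aperture: f/6.3 → f/5.6 → f/5 → f/4.5 → f/4 → f/3.5 → f/3.2 → f/2.8 → f/2.5 → f/2.2.

f/2.2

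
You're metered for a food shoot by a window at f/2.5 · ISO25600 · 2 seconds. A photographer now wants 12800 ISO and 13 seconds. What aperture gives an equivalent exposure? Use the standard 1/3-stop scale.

ISO: 25600 → 20000 → 16000 → 12800 — 1 stop dropped (darker).
Shutter speed: 2 → 2.5 → 3.2 → 4 → 5 → 6 → 8 → 10 → 13 — 2 2/3 stops slower (brighter).
Net change so far: 1 2/3 stops brighter. Offset with the aperture: f/2.5 → f/2.8 → f/3.2 → f/3.5 → f/4 → f/4.5.

f/4.5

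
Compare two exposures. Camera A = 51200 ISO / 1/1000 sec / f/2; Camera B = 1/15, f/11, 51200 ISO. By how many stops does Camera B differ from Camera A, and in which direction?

1 stop brighter

Aperture: f/2 → f/2.8 → f/4 → f/5.6 → f/8 → f/11 — 5 stops smaller aperture (darker).
Shutter speed: 1/1000 → 1/500 → 1/250 → 1/125 → 1/60 → 1/30 → 1/15 — 6 stops longer (brighter).
ISO: unchanged.
Net: −5 +6 = +1 stop.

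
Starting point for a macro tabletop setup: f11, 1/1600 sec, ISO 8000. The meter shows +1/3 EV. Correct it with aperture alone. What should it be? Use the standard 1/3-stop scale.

Overexposed by 1/3 stop → need 1/3 stop darker.
Aperture: f/11 → f/13.

f/13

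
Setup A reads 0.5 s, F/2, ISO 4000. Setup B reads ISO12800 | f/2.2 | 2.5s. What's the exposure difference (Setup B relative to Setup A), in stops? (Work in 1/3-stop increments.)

3 2/3 stops brighter

Aperture: f/2 → f/2.2 — 1/3 stop narrower (darker).
Shutter speed: 0.5 → 0.6 → 0.8 → 1 → 1.3 → 1.6 → 2 → 2.5 — 2 1/3 stops slower (brighter).
ISO: 4000 → 5000 → 6400 → 8000 → 10000 → 12800 — 1 2/3 stops raised (brighter).
Net: −1/3 +2 1/3 +1 2/3 = +3 2/3 stops.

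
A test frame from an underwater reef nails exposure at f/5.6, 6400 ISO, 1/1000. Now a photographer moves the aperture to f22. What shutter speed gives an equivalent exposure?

Aperture: f/5.6 → f/8 → f/11 → f/16 → f/22 — 4 stops narrower (darker).
Need 4 stops brighter from the shutter speed: 1/1000 → 1/500 → 1/250 → 1/125 → 1/60.

1/60s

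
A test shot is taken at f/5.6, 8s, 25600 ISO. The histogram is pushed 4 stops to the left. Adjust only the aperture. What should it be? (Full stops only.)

Underexposed by 4 stops → need 4 stops brighter.
Aperture: f/5.6 → f/4 → f/2.8 → f/2 → f/1.4.

f/1.4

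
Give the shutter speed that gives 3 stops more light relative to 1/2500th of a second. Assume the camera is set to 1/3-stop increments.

1/320s

Shutter speed: 1/2500 → 1/2000 → 1/1600 → 1/1250 → 1/1000 → 1/800 → 1/640 → 1/500 → 1/400 → 1/320 — 3 stops slower (brighter).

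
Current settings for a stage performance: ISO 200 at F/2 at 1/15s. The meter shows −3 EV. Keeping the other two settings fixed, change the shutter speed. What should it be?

1/2s

Underexposed by 3 stops → need 3 stops brighter.
Shutter speed: 1/15 → 1/8 → 1/4 → 1/2.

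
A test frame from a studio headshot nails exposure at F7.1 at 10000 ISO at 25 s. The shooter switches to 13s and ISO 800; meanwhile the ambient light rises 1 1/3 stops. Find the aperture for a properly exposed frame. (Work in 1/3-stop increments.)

f/2.2

Scene light: 1 1/3 stops brighter.
Shutter speed: 25 → 20 → 15 → 13 — 1 stop shorter (darker).
ISO: 10000 → 8000 → 6400 → 5000 → 4000 → 3200 → 2500 → 2000 → 1600 → 1250 → 1000 → 800 — 3 2/3 stops lower (darker).
Net so far: 3 1/3 stops darker. Aperture: f/7.1 → f/6.3 → f/5.6 → f/5 → f/4.5 → f/4 → f/3.5 → f/3.2 → f/2.8 → f/2.5 → f/2.2.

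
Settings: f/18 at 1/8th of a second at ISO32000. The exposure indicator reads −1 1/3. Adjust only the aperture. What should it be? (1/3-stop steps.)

Underexposed by 1 1/3 stops → need 1 1/3 stops brighter.
Aperture: f/18 → f/16 → f/14 → f/13 → f/11.

f/11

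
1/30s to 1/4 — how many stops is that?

3 stops

1/30 → 1/15 → 1/8 → 1/4 — count the steps: 3 stops.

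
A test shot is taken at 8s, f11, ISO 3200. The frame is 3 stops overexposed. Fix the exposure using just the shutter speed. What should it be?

Overexposed by 3 stops → need 3 stops darker.
Shutter speed: 8 → 4 → 2 → 1.

1 s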